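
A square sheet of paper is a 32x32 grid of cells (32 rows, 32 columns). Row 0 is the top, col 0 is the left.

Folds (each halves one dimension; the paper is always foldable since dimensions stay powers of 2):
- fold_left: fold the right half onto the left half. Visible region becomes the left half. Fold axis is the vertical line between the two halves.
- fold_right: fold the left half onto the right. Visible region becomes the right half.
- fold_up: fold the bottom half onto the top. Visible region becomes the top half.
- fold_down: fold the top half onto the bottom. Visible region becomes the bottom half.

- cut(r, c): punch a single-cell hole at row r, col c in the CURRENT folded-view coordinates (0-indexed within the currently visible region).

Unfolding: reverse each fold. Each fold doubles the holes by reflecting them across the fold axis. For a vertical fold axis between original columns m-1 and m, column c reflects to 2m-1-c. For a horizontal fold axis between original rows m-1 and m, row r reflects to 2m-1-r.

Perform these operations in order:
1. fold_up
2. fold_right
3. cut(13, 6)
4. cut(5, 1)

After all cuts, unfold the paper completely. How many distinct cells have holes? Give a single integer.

Op 1 fold_up: fold axis h@16; visible region now rows[0,16) x cols[0,32) = 16x32
Op 2 fold_right: fold axis v@16; visible region now rows[0,16) x cols[16,32) = 16x16
Op 3 cut(13, 6): punch at orig (13,22); cuts so far [(13, 22)]; region rows[0,16) x cols[16,32) = 16x16
Op 4 cut(5, 1): punch at orig (5,17); cuts so far [(5, 17), (13, 22)]; region rows[0,16) x cols[16,32) = 16x16
Unfold 1 (reflect across v@16): 4 holes -> [(5, 14), (5, 17), (13, 9), (13, 22)]
Unfold 2 (reflect across h@16): 8 holes -> [(5, 14), (5, 17), (13, 9), (13, 22), (18, 9), (18, 22), (26, 14), (26, 17)]

Answer: 8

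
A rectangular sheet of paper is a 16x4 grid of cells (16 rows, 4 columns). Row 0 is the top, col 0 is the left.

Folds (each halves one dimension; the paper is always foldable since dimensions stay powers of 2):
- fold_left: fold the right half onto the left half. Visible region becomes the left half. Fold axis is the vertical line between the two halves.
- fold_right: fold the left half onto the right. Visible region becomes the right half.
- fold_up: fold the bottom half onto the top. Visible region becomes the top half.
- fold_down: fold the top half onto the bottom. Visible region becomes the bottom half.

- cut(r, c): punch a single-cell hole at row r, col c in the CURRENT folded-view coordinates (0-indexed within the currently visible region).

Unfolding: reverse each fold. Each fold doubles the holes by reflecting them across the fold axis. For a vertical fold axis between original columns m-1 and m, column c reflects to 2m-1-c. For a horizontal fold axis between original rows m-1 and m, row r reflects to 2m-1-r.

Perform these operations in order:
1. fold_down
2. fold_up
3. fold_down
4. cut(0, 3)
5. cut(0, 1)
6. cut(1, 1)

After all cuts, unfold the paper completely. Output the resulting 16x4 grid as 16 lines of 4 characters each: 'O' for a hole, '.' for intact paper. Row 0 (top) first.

Answer: .O..
.O.O
.O.O
.O..
.O..
.O.O
.O.O
.O..
.O..
.O.O
.O.O
.O..
.O..
.O.O
.O.O
.O..

Derivation:
Op 1 fold_down: fold axis h@8; visible region now rows[8,16) x cols[0,4) = 8x4
Op 2 fold_up: fold axis h@12; visible region now rows[8,12) x cols[0,4) = 4x4
Op 3 fold_down: fold axis h@10; visible region now rows[10,12) x cols[0,4) = 2x4
Op 4 cut(0, 3): punch at orig (10,3); cuts so far [(10, 3)]; region rows[10,12) x cols[0,4) = 2x4
Op 5 cut(0, 1): punch at orig (10,1); cuts so far [(10, 1), (10, 3)]; region rows[10,12) x cols[0,4) = 2x4
Op 6 cut(1, 1): punch at orig (11,1); cuts so far [(10, 1), (10, 3), (11, 1)]; region rows[10,12) x cols[0,4) = 2x4
Unfold 1 (reflect across h@10): 6 holes -> [(8, 1), (9, 1), (9, 3), (10, 1), (10, 3), (11, 1)]
Unfold 2 (reflect across h@12): 12 holes -> [(8, 1), (9, 1), (9, 3), (10, 1), (10, 3), (11, 1), (12, 1), (13, 1), (13, 3), (14, 1), (14, 3), (15, 1)]
Unfold 3 (reflect across h@8): 24 holes -> [(0, 1), (1, 1), (1, 3), (2, 1), (2, 3), (3, 1), (4, 1), (5, 1), (5, 3), (6, 1), (6, 3), (7, 1), (8, 1), (9, 1), (9, 3), (10, 1), (10, 3), (11, 1), (12, 1), (13, 1), (13, 3), (14, 1), (14, 3), (15, 1)]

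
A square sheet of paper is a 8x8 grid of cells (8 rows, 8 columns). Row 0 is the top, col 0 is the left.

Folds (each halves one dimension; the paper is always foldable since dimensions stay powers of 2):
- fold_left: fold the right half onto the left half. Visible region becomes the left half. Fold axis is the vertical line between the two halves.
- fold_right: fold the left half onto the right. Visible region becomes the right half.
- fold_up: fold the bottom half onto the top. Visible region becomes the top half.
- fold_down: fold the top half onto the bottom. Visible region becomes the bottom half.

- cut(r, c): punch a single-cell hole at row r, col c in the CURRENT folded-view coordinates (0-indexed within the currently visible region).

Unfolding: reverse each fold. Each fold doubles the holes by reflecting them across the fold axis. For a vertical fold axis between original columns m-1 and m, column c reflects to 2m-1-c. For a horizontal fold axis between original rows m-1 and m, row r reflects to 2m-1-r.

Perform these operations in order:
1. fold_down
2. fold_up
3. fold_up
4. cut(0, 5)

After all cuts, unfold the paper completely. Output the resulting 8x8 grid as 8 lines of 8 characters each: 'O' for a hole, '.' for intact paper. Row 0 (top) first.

Answer: .....O..
.....O..
.....O..
.....O..
.....O..
.....O..
.....O..
.....O..

Derivation:
Op 1 fold_down: fold axis h@4; visible region now rows[4,8) x cols[0,8) = 4x8
Op 2 fold_up: fold axis h@6; visible region now rows[4,6) x cols[0,8) = 2x8
Op 3 fold_up: fold axis h@5; visible region now rows[4,5) x cols[0,8) = 1x8
Op 4 cut(0, 5): punch at orig (4,5); cuts so far [(4, 5)]; region rows[4,5) x cols[0,8) = 1x8
Unfold 1 (reflect across h@5): 2 holes -> [(4, 5), (5, 5)]
Unfold 2 (reflect across h@6): 4 holes -> [(4, 5), (5, 5), (6, 5), (7, 5)]
Unfold 3 (reflect across h@4): 8 holes -> [(0, 5), (1, 5), (2, 5), (3, 5), (4, 5), (5, 5), (6, 5), (7, 5)]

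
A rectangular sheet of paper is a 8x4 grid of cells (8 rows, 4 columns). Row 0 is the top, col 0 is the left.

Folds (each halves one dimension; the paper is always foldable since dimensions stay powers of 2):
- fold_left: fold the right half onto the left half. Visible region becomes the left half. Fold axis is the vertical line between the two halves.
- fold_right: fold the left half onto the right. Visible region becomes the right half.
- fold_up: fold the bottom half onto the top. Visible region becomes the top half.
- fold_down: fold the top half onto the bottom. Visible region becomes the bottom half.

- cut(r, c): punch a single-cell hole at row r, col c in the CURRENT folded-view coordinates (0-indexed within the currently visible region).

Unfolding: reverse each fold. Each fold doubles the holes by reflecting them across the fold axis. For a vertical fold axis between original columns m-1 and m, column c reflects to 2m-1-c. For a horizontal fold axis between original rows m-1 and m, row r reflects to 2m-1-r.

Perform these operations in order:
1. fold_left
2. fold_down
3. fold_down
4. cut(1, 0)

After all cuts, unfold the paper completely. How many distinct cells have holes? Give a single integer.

Op 1 fold_left: fold axis v@2; visible region now rows[0,8) x cols[0,2) = 8x2
Op 2 fold_down: fold axis h@4; visible region now rows[4,8) x cols[0,2) = 4x2
Op 3 fold_down: fold axis h@6; visible region now rows[6,8) x cols[0,2) = 2x2
Op 4 cut(1, 0): punch at orig (7,0); cuts so far [(7, 0)]; region rows[6,8) x cols[0,2) = 2x2
Unfold 1 (reflect across h@6): 2 holes -> [(4, 0), (7, 0)]
Unfold 2 (reflect across h@4): 4 holes -> [(0, 0), (3, 0), (4, 0), (7, 0)]
Unfold 3 (reflect across v@2): 8 holes -> [(0, 0), (0, 3), (3, 0), (3, 3), (4, 0), (4, 3), (7, 0), (7, 3)]

Answer: 8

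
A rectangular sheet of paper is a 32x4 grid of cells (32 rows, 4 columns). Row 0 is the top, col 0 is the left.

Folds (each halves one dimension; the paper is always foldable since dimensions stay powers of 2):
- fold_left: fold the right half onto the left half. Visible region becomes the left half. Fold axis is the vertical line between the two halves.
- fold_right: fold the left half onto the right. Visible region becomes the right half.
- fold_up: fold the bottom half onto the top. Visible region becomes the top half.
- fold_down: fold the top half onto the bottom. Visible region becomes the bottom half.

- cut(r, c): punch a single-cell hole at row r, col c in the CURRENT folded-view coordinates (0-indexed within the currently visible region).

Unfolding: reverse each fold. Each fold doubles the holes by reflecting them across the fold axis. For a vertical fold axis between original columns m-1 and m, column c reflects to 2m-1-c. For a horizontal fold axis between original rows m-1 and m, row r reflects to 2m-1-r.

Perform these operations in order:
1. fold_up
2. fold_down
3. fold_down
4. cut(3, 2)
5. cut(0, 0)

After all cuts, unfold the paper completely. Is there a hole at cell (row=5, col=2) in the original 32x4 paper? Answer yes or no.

Op 1 fold_up: fold axis h@16; visible region now rows[0,16) x cols[0,4) = 16x4
Op 2 fold_down: fold axis h@8; visible region now rows[8,16) x cols[0,4) = 8x4
Op 3 fold_down: fold axis h@12; visible region now rows[12,16) x cols[0,4) = 4x4
Op 4 cut(3, 2): punch at orig (15,2); cuts so far [(15, 2)]; region rows[12,16) x cols[0,4) = 4x4
Op 5 cut(0, 0): punch at orig (12,0); cuts so far [(12, 0), (15, 2)]; region rows[12,16) x cols[0,4) = 4x4
Unfold 1 (reflect across h@12): 4 holes -> [(8, 2), (11, 0), (12, 0), (15, 2)]
Unfold 2 (reflect across h@8): 8 holes -> [(0, 2), (3, 0), (4, 0), (7, 2), (8, 2), (11, 0), (12, 0), (15, 2)]
Unfold 3 (reflect across h@16): 16 holes -> [(0, 2), (3, 0), (4, 0), (7, 2), (8, 2), (11, 0), (12, 0), (15, 2), (16, 2), (19, 0), (20, 0), (23, 2), (24, 2), (27, 0), (28, 0), (31, 2)]
Holes: [(0, 2), (3, 0), (4, 0), (7, 2), (8, 2), (11, 0), (12, 0), (15, 2), (16, 2), (19, 0), (20, 0), (23, 2), (24, 2), (27, 0), (28, 0), (31, 2)]

Answer: no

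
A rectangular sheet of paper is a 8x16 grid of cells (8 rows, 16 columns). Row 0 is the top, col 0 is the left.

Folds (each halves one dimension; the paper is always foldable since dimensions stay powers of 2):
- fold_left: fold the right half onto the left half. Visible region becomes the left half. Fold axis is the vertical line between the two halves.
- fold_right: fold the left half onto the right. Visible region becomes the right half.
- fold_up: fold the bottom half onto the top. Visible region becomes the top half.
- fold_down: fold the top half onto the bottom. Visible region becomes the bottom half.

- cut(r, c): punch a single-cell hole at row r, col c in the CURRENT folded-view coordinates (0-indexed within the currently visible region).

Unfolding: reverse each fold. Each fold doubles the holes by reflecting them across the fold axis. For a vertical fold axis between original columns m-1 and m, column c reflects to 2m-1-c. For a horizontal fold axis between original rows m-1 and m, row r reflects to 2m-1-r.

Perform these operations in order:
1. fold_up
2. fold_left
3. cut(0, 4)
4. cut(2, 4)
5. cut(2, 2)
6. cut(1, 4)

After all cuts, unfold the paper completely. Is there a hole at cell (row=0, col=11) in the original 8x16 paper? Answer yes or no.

Answer: yes

Derivation:
Op 1 fold_up: fold axis h@4; visible region now rows[0,4) x cols[0,16) = 4x16
Op 2 fold_left: fold axis v@8; visible region now rows[0,4) x cols[0,8) = 4x8
Op 3 cut(0, 4): punch at orig (0,4); cuts so far [(0, 4)]; region rows[0,4) x cols[0,8) = 4x8
Op 4 cut(2, 4): punch at orig (2,4); cuts so far [(0, 4), (2, 4)]; region rows[0,4) x cols[0,8) = 4x8
Op 5 cut(2, 2): punch at orig (2,2); cuts so far [(0, 4), (2, 2), (2, 4)]; region rows[0,4) x cols[0,8) = 4x8
Op 6 cut(1, 4): punch at orig (1,4); cuts so far [(0, 4), (1, 4), (2, 2), (2, 4)]; region rows[0,4) x cols[0,8) = 4x8
Unfold 1 (reflect across v@8): 8 holes -> [(0, 4), (0, 11), (1, 4), (1, 11), (2, 2), (2, 4), (2, 11), (2, 13)]
Unfold 2 (reflect across h@4): 16 holes -> [(0, 4), (0, 11), (1, 4), (1, 11), (2, 2), (2, 4), (2, 11), (2, 13), (5, 2), (5, 4), (5, 11), (5, 13), (6, 4), (6, 11), (7, 4), (7, 11)]
Holes: [(0, 4), (0, 11), (1, 4), (1, 11), (2, 2), (2, 4), (2, 11), (2, 13), (5, 2), (5, 4), (5, 11), (5, 13), (6, 4), (6, 11), (7, 4), (7, 11)]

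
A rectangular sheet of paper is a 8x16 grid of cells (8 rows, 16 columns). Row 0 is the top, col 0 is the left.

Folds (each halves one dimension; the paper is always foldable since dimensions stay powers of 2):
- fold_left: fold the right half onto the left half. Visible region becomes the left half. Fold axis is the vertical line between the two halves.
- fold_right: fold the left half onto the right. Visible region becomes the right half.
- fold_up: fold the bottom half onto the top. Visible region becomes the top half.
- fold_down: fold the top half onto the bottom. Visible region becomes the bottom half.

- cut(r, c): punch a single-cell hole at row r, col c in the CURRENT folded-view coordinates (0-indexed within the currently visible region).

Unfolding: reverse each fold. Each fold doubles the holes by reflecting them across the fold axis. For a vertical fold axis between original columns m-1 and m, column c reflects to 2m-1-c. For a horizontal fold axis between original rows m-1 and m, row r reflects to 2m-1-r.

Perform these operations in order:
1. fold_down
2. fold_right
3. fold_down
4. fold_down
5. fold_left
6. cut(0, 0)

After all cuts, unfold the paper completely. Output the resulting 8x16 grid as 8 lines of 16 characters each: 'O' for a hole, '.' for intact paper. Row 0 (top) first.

Op 1 fold_down: fold axis h@4; visible region now rows[4,8) x cols[0,16) = 4x16
Op 2 fold_right: fold axis v@8; visible region now rows[4,8) x cols[8,16) = 4x8
Op 3 fold_down: fold axis h@6; visible region now rows[6,8) x cols[8,16) = 2x8
Op 4 fold_down: fold axis h@7; visible region now rows[7,8) x cols[8,16) = 1x8
Op 5 fold_left: fold axis v@12; visible region now rows[7,8) x cols[8,12) = 1x4
Op 6 cut(0, 0): punch at orig (7,8); cuts so far [(7, 8)]; region rows[7,8) x cols[8,12) = 1x4
Unfold 1 (reflect across v@12): 2 holes -> [(7, 8), (7, 15)]
Unfold 2 (reflect across h@7): 4 holes -> [(6, 8), (6, 15), (7, 8), (7, 15)]
Unfold 3 (reflect across h@6): 8 holes -> [(4, 8), (4, 15), (5, 8), (5, 15), (6, 8), (6, 15), (7, 8), (7, 15)]
Unfold 4 (reflect across v@8): 16 holes -> [(4, 0), (4, 7), (4, 8), (4, 15), (5, 0), (5, 7), (5, 8), (5, 15), (6, 0), (6, 7), (6, 8), (6, 15), (7, 0), (7, 7), (7, 8), (7, 15)]
Unfold 5 (reflect across h@4): 32 holes -> [(0, 0), (0, 7), (0, 8), (0, 15), (1, 0), (1, 7), (1, 8), (1, 15), (2, 0), (2, 7), (2, 8), (2, 15), (3, 0), (3, 7), (3, 8), (3, 15), (4, 0), (4, 7), (4, 8), (4, 15), (5, 0), (5, 7), (5, 8), (5, 15), (6, 0), (6, 7), (6, 8), (6, 15), (7, 0), (7, 7), (7, 8), (7, 15)]

Answer: O......OO......O
O......OO......O
O......OO......O
O......OO......O
O......OO......O
O......OO......O
O......OO......O
O......OO......O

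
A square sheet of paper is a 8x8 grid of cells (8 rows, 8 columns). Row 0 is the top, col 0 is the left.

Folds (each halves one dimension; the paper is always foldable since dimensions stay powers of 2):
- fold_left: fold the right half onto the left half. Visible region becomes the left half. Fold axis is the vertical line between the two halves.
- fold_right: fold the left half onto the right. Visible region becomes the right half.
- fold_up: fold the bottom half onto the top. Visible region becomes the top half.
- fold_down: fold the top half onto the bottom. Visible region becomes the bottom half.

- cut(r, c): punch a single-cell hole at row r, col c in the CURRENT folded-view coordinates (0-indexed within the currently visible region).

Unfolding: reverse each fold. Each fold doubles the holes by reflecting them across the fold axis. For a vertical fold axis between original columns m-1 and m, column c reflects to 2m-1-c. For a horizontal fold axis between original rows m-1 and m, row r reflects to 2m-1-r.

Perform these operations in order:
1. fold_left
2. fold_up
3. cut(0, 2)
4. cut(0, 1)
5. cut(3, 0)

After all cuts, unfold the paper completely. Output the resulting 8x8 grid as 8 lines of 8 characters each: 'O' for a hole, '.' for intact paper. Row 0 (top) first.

Answer: .OO..OO.
........
........
O......O
O......O
........
........
.OO..OO.

Derivation:
Op 1 fold_left: fold axis v@4; visible region now rows[0,8) x cols[0,4) = 8x4
Op 2 fold_up: fold axis h@4; visible region now rows[0,4) x cols[0,4) = 4x4
Op 3 cut(0, 2): punch at orig (0,2); cuts so far [(0, 2)]; region rows[0,4) x cols[0,4) = 4x4
Op 4 cut(0, 1): punch at orig (0,1); cuts so far [(0, 1), (0, 2)]; region rows[0,4) x cols[0,4) = 4x4
Op 5 cut(3, 0): punch at orig (3,0); cuts so far [(0, 1), (0, 2), (3, 0)]; region rows[0,4) x cols[0,4) = 4x4
Unfold 1 (reflect across h@4): 6 holes -> [(0, 1), (0, 2), (3, 0), (4, 0), (7, 1), (7, 2)]
Unfold 2 (reflect across v@4): 12 holes -> [(0, 1), (0, 2), (0, 5), (0, 6), (3, 0), (3, 7), (4, 0), (4, 7), (7, 1), (7, 2), (7, 5), (7, 6)]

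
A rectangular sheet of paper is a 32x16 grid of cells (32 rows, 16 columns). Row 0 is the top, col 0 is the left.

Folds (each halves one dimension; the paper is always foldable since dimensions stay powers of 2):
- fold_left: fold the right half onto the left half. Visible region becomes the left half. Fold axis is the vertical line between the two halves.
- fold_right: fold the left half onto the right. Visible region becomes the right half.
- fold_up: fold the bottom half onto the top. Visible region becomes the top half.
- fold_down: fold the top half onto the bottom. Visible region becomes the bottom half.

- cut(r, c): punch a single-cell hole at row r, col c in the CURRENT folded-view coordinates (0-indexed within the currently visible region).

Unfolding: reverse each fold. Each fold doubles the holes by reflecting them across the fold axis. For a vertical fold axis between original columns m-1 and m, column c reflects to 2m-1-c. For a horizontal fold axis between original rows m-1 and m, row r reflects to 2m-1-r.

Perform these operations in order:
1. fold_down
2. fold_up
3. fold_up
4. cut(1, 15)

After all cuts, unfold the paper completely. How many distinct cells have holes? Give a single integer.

Op 1 fold_down: fold axis h@16; visible region now rows[16,32) x cols[0,16) = 16x16
Op 2 fold_up: fold axis h@24; visible region now rows[16,24) x cols[0,16) = 8x16
Op 3 fold_up: fold axis h@20; visible region now rows[16,20) x cols[0,16) = 4x16
Op 4 cut(1, 15): punch at orig (17,15); cuts so far [(17, 15)]; region rows[16,20) x cols[0,16) = 4x16
Unfold 1 (reflect across h@20): 2 holes -> [(17, 15), (22, 15)]
Unfold 2 (reflect across h@24): 4 holes -> [(17, 15), (22, 15), (25, 15), (30, 15)]
Unfold 3 (reflect across h@16): 8 holes -> [(1, 15), (6, 15), (9, 15), (14, 15), (17, 15), (22, 15), (25, 15), (30, 15)]

Answer: 8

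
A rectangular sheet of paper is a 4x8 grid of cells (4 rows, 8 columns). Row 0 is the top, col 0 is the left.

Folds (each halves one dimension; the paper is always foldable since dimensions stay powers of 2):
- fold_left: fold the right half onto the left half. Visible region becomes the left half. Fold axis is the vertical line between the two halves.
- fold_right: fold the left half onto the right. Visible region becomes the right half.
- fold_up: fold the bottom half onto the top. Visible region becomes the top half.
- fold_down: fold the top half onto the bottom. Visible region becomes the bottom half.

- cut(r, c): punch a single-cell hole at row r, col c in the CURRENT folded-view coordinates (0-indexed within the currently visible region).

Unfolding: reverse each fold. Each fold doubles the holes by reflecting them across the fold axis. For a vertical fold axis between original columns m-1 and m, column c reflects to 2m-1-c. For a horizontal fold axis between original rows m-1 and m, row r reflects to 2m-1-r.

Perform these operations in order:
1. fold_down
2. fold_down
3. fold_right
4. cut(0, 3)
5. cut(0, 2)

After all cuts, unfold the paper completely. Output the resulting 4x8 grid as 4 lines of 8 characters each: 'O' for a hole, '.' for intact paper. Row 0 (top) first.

Answer: OO....OO
OO....OO
OO....OO
OO....OO

Derivation:
Op 1 fold_down: fold axis h@2; visible region now rows[2,4) x cols[0,8) = 2x8
Op 2 fold_down: fold axis h@3; visible region now rows[3,4) x cols[0,8) = 1x8
Op 3 fold_right: fold axis v@4; visible region now rows[3,4) x cols[4,8) = 1x4
Op 4 cut(0, 3): punch at orig (3,7); cuts so far [(3, 7)]; region rows[3,4) x cols[4,8) = 1x4
Op 5 cut(0, 2): punch at orig (3,6); cuts so far [(3, 6), (3, 7)]; region rows[3,4) x cols[4,8) = 1x4
Unfold 1 (reflect across v@4): 4 holes -> [(3, 0), (3, 1), (3, 6), (3, 7)]
Unfold 2 (reflect across h@3): 8 holes -> [(2, 0), (2, 1), (2, 6), (2, 7), (3, 0), (3, 1), (3, 6), (3, 7)]
Unfold 3 (reflect across h@2): 16 holes -> [(0, 0), (0, 1), (0, 6), (0, 7), (1, 0), (1, 1), (1, 6), (1, 7), (2, 0), (2, 1), (2, 6), (2, 7), (3, 0), (3, 1), (3, 6), (3, 7)]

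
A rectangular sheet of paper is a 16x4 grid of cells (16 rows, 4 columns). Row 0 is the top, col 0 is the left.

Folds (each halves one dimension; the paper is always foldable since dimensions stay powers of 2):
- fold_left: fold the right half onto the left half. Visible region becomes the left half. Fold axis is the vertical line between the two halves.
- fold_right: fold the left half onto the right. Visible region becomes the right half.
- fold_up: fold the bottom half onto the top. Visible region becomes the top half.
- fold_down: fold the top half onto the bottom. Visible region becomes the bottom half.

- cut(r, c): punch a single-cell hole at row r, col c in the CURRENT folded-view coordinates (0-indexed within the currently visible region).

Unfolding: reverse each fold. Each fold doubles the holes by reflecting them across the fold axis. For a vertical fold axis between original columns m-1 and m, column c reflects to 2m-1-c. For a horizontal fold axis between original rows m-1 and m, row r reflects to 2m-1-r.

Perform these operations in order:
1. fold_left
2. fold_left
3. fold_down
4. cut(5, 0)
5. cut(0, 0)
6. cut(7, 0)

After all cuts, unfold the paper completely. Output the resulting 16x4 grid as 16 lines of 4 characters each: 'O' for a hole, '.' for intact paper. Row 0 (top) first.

Op 1 fold_left: fold axis v@2; visible region now rows[0,16) x cols[0,2) = 16x2
Op 2 fold_left: fold axis v@1; visible region now rows[0,16) x cols[0,1) = 16x1
Op 3 fold_down: fold axis h@8; visible region now rows[8,16) x cols[0,1) = 8x1
Op 4 cut(5, 0): punch at orig (13,0); cuts so far [(13, 0)]; region rows[8,16) x cols[0,1) = 8x1
Op 5 cut(0, 0): punch at orig (8,0); cuts so far [(8, 0), (13, 0)]; region rows[8,16) x cols[0,1) = 8x1
Op 6 cut(7, 0): punch at orig (15,0); cuts so far [(8, 0), (13, 0), (15, 0)]; region rows[8,16) x cols[0,1) = 8x1
Unfold 1 (reflect across h@8): 6 holes -> [(0, 0), (2, 0), (7, 0), (8, 0), (13, 0), (15, 0)]
Unfold 2 (reflect across v@1): 12 holes -> [(0, 0), (0, 1), (2, 0), (2, 1), (7, 0), (7, 1), (8, 0), (8, 1), (13, 0), (13, 1), (15, 0), (15, 1)]
Unfold 3 (reflect across v@2): 24 holes -> [(0, 0), (0, 1), (0, 2), (0, 3), (2, 0), (2, 1), (2, 2), (2, 3), (7, 0), (7, 1), (7, 2), (7, 3), (8, 0), (8, 1), (8, 2), (8, 3), (13, 0), (13, 1), (13, 2), (13, 3), (15, 0), (15, 1), (15, 2), (15, 3)]

Answer: OOOO
....
OOOO
....
....
....
....
OOOO
OOOO
....
....
....
....
OOOO
....
OOOO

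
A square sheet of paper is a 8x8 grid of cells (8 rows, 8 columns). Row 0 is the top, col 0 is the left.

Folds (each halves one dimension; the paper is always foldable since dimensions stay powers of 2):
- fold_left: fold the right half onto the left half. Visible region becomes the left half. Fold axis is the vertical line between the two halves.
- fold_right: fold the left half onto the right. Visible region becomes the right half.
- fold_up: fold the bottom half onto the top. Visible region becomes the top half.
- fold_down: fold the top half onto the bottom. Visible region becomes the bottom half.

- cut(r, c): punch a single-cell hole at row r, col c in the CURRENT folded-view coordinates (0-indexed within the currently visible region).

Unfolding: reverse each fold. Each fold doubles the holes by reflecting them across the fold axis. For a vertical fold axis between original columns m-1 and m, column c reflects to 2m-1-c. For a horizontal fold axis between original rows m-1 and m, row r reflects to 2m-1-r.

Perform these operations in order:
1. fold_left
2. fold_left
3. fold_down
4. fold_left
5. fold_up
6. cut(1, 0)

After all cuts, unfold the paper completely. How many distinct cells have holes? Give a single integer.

Answer: 32

Derivation:
Op 1 fold_left: fold axis v@4; visible region now rows[0,8) x cols[0,4) = 8x4
Op 2 fold_left: fold axis v@2; visible region now rows[0,8) x cols[0,2) = 8x2
Op 3 fold_down: fold axis h@4; visible region now rows[4,8) x cols[0,2) = 4x2
Op 4 fold_left: fold axis v@1; visible region now rows[4,8) x cols[0,1) = 4x1
Op 5 fold_up: fold axis h@6; visible region now rows[4,6) x cols[0,1) = 2x1
Op 6 cut(1, 0): punch at orig (5,0); cuts so far [(5, 0)]; region rows[4,6) x cols[0,1) = 2x1
Unfold 1 (reflect across h@6): 2 holes -> [(5, 0), (6, 0)]
Unfold 2 (reflect across v@1): 4 holes -> [(5, 0), (5, 1), (6, 0), (6, 1)]
Unfold 3 (reflect across h@4): 8 holes -> [(1, 0), (1, 1), (2, 0), (2, 1), (5, 0), (5, 1), (6, 0), (6, 1)]
Unfold 4 (reflect across v@2): 16 holes -> [(1, 0), (1, 1), (1, 2), (1, 3), (2, 0), (2, 1), (2, 2), (2, 3), (5, 0), (5, 1), (5, 2), (5, 3), (6, 0), (6, 1), (6, 2), (6, 3)]
Unfold 5 (reflect across v@4): 32 holes -> [(1, 0), (1, 1), (1, 2), (1, 3), (1, 4), (1, 5), (1, 6), (1, 7), (2, 0), (2, 1), (2, 2), (2, 3), (2, 4), (2, 5), (2, 6), (2, 7), (5, 0), (5, 1), (5, 2), (5, 3), (5, 4), (5, 5), (5, 6), (5, 7), (6, 0), (6, 1), (6, 2), (6, 3), (6, 4), (6, 5), (6, 6), (6, 7)]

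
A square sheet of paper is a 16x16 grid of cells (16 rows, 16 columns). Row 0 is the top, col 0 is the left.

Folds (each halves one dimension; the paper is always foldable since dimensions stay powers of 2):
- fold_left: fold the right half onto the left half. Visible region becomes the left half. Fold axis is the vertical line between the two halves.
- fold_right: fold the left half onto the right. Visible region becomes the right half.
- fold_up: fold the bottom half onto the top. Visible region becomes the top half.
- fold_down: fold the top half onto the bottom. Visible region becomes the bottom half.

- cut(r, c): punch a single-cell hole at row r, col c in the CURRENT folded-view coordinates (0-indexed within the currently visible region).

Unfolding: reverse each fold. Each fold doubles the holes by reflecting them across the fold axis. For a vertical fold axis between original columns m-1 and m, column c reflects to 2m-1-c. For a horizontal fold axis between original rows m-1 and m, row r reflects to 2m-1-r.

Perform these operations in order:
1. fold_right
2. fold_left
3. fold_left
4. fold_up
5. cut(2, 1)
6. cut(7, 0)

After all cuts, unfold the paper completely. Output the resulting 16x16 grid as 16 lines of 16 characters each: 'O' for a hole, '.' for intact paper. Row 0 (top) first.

Op 1 fold_right: fold axis v@8; visible region now rows[0,16) x cols[8,16) = 16x8
Op 2 fold_left: fold axis v@12; visible region now rows[0,16) x cols[8,12) = 16x4
Op 3 fold_left: fold axis v@10; visible region now rows[0,16) x cols[8,10) = 16x2
Op 4 fold_up: fold axis h@8; visible region now rows[0,8) x cols[8,10) = 8x2
Op 5 cut(2, 1): punch at orig (2,9); cuts so far [(2, 9)]; region rows[0,8) x cols[8,10) = 8x2
Op 6 cut(7, 0): punch at orig (7,8); cuts so far [(2, 9), (7, 8)]; region rows[0,8) x cols[8,10) = 8x2
Unfold 1 (reflect across h@8): 4 holes -> [(2, 9), (7, 8), (8, 8), (13, 9)]
Unfold 2 (reflect across v@10): 8 holes -> [(2, 9), (2, 10), (7, 8), (7, 11), (8, 8), (8, 11), (13, 9), (13, 10)]
Unfold 3 (reflect across v@12): 16 holes -> [(2, 9), (2, 10), (2, 13), (2, 14), (7, 8), (7, 11), (7, 12), (7, 15), (8, 8), (8, 11), (8, 12), (8, 15), (13, 9), (13, 10), (13, 13), (13, 14)]
Unfold 4 (reflect across v@8): 32 holes -> [(2, 1), (2, 2), (2, 5), (2, 6), (2, 9), (2, 10), (2, 13), (2, 14), (7, 0), (7, 3), (7, 4), (7, 7), (7, 8), (7, 11), (7, 12), (7, 15), (8, 0), (8, 3), (8, 4), (8, 7), (8, 8), (8, 11), (8, 12), (8, 15), (13, 1), (13, 2), (13, 5), (13, 6), (13, 9), (13, 10), (13, 13), (13, 14)]

Answer: ................
................
.OO..OO..OO..OO.
................
................
................
................
O..OO..OO..OO..O
O..OO..OO..OO..O
................
................
................
................
.OO..OO..OO..OO.
................
................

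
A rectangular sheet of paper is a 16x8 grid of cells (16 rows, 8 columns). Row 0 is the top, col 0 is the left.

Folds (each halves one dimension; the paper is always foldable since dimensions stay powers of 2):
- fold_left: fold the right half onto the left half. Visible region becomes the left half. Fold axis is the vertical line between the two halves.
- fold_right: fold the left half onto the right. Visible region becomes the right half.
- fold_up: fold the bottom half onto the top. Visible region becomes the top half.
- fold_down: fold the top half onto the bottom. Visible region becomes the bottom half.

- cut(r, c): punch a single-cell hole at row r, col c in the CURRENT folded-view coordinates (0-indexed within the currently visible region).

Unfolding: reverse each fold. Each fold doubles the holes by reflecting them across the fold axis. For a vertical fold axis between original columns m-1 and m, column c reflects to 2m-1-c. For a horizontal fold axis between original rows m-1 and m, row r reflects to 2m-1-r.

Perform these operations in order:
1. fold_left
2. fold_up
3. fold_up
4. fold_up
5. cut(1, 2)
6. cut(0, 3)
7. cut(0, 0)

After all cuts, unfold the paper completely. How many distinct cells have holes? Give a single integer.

Answer: 48

Derivation:
Op 1 fold_left: fold axis v@4; visible region now rows[0,16) x cols[0,4) = 16x4
Op 2 fold_up: fold axis h@8; visible region now rows[0,8) x cols[0,4) = 8x4
Op 3 fold_up: fold axis h@4; visible region now rows[0,4) x cols[0,4) = 4x4
Op 4 fold_up: fold axis h@2; visible region now rows[0,2) x cols[0,4) = 2x4
Op 5 cut(1, 2): punch at orig (1,2); cuts so far [(1, 2)]; region rows[0,2) x cols[0,4) = 2x4
Op 6 cut(0, 3): punch at orig (0,3); cuts so far [(0, 3), (1, 2)]; region rows[0,2) x cols[0,4) = 2x4
Op 7 cut(0, 0): punch at orig (0,0); cuts so far [(0, 0), (0, 3), (1, 2)]; region rows[0,2) x cols[0,4) = 2x4
Unfold 1 (reflect across h@2): 6 holes -> [(0, 0), (0, 3), (1, 2), (2, 2), (3, 0), (3, 3)]
Unfold 2 (reflect across h@4): 12 holes -> [(0, 0), (0, 3), (1, 2), (2, 2), (3, 0), (3, 3), (4, 0), (4, 3), (5, 2), (6, 2), (7, 0), (7, 3)]
Unfold 3 (reflect across h@8): 24 holes -> [(0, 0), (0, 3), (1, 2), (2, 2), (3, 0), (3, 3), (4, 0), (4, 3), (5, 2), (6, 2), (7, 0), (7, 3), (8, 0), (8, 3), (9, 2), (10, 2), (11, 0), (11, 3), (12, 0), (12, 3), (13, 2), (14, 2), (15, 0), (15, 3)]
Unfold 4 (reflect across v@4): 48 holes -> [(0, 0), (0, 3), (0, 4), (0, 7), (1, 2), (1, 5), (2, 2), (2, 5), (3, 0), (3, 3), (3, 4), (3, 7), (4, 0), (4, 3), (4, 4), (4, 7), (5, 2), (5, 5), (6, 2), (6, 5), (7, 0), (7, 3), (7, 4), (7, 7), (8, 0), (8, 3), (8, 4), (8, 7), (9, 2), (9, 5), (10, 2), (10, 5), (11, 0), (11, 3), (11, 4), (11, 7), (12, 0), (12, 3), (12, 4), (12, 7), (13, 2), (13, 5), (14, 2), (14, 5), (15, 0), (15, 3), (15, 4), (15, 7)]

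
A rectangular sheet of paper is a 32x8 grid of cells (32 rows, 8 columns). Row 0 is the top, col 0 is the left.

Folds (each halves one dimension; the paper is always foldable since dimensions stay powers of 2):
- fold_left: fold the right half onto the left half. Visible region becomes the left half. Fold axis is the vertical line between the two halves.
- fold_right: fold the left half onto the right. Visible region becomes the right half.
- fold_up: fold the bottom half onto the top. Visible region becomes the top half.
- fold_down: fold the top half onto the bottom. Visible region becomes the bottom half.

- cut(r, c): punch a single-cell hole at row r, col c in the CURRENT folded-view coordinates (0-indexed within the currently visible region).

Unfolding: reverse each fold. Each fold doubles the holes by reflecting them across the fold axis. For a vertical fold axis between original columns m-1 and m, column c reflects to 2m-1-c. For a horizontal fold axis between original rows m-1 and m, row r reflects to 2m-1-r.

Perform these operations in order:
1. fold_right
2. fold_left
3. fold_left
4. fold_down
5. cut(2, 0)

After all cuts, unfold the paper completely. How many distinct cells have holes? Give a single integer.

Answer: 16

Derivation:
Op 1 fold_right: fold axis v@4; visible region now rows[0,32) x cols[4,8) = 32x4
Op 2 fold_left: fold axis v@6; visible region now rows[0,32) x cols[4,6) = 32x2
Op 3 fold_left: fold axis v@5; visible region now rows[0,32) x cols[4,5) = 32x1
Op 4 fold_down: fold axis h@16; visible region now rows[16,32) x cols[4,5) = 16x1
Op 5 cut(2, 0): punch at orig (18,4); cuts so far [(18, 4)]; region rows[16,32) x cols[4,5) = 16x1
Unfold 1 (reflect across h@16): 2 holes -> [(13, 4), (18, 4)]
Unfold 2 (reflect across v@5): 4 holes -> [(13, 4), (13, 5), (18, 4), (18, 5)]
Unfold 3 (reflect across v@6): 8 holes -> [(13, 4), (13, 5), (13, 6), (13, 7), (18, 4), (18, 5), (18, 6), (18, 7)]
Unfold 4 (reflect across v@4): 16 holes -> [(13, 0), (13, 1), (13, 2), (13, 3), (13, 4), (13, 5), (13, 6), (13, 7), (18, 0), (18, 1), (18, 2), (18, 3), (18, 4), (18, 5), (18, 6), (18, 7)]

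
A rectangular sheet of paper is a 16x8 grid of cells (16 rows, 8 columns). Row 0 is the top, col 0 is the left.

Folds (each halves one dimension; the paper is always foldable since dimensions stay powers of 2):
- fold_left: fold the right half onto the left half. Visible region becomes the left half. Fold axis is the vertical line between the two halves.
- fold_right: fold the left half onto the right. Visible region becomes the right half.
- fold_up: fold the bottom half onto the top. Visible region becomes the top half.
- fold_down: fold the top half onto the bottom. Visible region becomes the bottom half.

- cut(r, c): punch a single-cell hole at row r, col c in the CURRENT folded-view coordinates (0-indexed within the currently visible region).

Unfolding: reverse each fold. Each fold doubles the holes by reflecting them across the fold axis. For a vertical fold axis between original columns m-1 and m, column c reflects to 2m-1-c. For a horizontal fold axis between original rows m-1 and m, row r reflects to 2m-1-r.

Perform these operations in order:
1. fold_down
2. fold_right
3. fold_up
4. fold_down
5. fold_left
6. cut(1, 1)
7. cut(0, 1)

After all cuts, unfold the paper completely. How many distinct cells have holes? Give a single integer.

Answer: 64

Derivation:
Op 1 fold_down: fold axis h@8; visible region now rows[8,16) x cols[0,8) = 8x8
Op 2 fold_right: fold axis v@4; visible region now rows[8,16) x cols[4,8) = 8x4
Op 3 fold_up: fold axis h@12; visible region now rows[8,12) x cols[4,8) = 4x4
Op 4 fold_down: fold axis h@10; visible region now rows[10,12) x cols[4,8) = 2x4
Op 5 fold_left: fold axis v@6; visible region now rows[10,12) x cols[4,6) = 2x2
Op 6 cut(1, 1): punch at orig (11,5); cuts so far [(11, 5)]; region rows[10,12) x cols[4,6) = 2x2
Op 7 cut(0, 1): punch at orig (10,5); cuts so far [(10, 5), (11, 5)]; region rows[10,12) x cols[4,6) = 2x2
Unfold 1 (reflect across v@6): 4 holes -> [(10, 5), (10, 6), (11, 5), (11, 6)]
Unfold 2 (reflect across h@10): 8 holes -> [(8, 5), (8, 6), (9, 5), (9, 6), (10, 5), (10, 6), (11, 5), (11, 6)]
Unfold 3 (reflect across h@12): 16 holes -> [(8, 5), (8, 6), (9, 5), (9, 6), (10, 5), (10, 6), (11, 5), (11, 6), (12, 5), (12, 6), (13, 5), (13, 6), (14, 5), (14, 6), (15, 5), (15, 6)]
Unfold 4 (reflect across v@4): 32 holes -> [(8, 1), (8, 2), (8, 5), (8, 6), (9, 1), (9, 2), (9, 5), (9, 6), (10, 1), (10, 2), (10, 5), (10, 6), (11, 1), (11, 2), (11, 5), (11, 6), (12, 1), (12, 2), (12, 5), (12, 6), (13, 1), (13, 2), (13, 5), (13, 6), (14, 1), (14, 2), (14, 5), (14, 6), (15, 1), (15, 2), (15, 5), (15, 6)]
Unfold 5 (reflect across h@8): 64 holes -> [(0, 1), (0, 2), (0, 5), (0, 6), (1, 1), (1, 2), (1, 5), (1, 6), (2, 1), (2, 2), (2, 5), (2, 6), (3, 1), (3, 2), (3, 5), (3, 6), (4, 1), (4, 2), (4, 5), (4, 6), (5, 1), (5, 2), (5, 5), (5, 6), (6, 1), (6, 2), (6, 5), (6, 6), (7, 1), (7, 2), (7, 5), (7, 6), (8, 1), (8, 2), (8, 5), (8, 6), (9, 1), (9, 2), (9, 5), (9, 6), (10, 1), (10, 2), (10, 5), (10, 6), (11, 1), (11, 2), (11, 5), (11, 6), (12, 1), (12, 2), (12, 5), (12, 6), (13, 1), (13, 2), (13, 5), (13, 6), (14, 1), (14, 2), (14, 5), (14, 6), (15, 1), (15, 2), (15, 5), (15, 6)]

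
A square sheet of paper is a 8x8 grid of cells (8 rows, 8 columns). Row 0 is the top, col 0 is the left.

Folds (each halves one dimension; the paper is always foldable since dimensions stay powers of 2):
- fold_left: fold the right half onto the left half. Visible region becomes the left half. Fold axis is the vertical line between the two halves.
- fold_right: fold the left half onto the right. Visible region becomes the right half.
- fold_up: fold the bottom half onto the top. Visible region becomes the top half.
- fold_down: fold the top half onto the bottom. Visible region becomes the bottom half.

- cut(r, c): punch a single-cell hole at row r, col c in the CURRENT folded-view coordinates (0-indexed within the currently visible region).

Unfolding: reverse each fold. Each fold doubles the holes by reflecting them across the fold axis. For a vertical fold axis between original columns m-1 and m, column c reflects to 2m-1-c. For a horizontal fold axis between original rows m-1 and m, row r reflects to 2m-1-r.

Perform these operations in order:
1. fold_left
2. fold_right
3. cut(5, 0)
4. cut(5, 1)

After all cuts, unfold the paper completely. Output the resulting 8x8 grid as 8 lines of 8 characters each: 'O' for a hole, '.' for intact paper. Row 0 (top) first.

Op 1 fold_left: fold axis v@4; visible region now rows[0,8) x cols[0,4) = 8x4
Op 2 fold_right: fold axis v@2; visible region now rows[0,8) x cols[2,4) = 8x2
Op 3 cut(5, 0): punch at orig (5,2); cuts so far [(5, 2)]; region rows[0,8) x cols[2,4) = 8x2
Op 4 cut(5, 1): punch at orig (5,3); cuts so far [(5, 2), (5, 3)]; region rows[0,8) x cols[2,4) = 8x2
Unfold 1 (reflect across v@2): 4 holes -> [(5, 0), (5, 1), (5, 2), (5, 3)]
Unfold 2 (reflect across v@4): 8 holes -> [(5, 0), (5, 1), (5, 2), (5, 3), (5, 4), (5, 5), (5, 6), (5, 7)]

Answer: ........
........
........
........
........
OOOOOOOO
........
........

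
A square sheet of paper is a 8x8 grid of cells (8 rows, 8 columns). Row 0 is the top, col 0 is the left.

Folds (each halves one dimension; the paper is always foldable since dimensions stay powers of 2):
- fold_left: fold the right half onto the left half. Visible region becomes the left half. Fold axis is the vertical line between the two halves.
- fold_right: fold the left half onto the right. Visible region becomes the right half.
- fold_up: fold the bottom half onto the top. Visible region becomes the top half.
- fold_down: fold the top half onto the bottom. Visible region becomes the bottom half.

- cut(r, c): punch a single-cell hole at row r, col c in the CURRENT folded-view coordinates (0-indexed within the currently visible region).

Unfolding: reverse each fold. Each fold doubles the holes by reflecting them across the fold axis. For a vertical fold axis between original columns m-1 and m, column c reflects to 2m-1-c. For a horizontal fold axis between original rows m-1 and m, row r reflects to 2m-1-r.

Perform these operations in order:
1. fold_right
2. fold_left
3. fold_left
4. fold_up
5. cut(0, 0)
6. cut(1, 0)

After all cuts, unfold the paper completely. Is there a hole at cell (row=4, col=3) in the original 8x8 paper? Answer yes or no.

Op 1 fold_right: fold axis v@4; visible region now rows[0,8) x cols[4,8) = 8x4
Op 2 fold_left: fold axis v@6; visible region now rows[0,8) x cols[4,6) = 8x2
Op 3 fold_left: fold axis v@5; visible region now rows[0,8) x cols[4,5) = 8x1
Op 4 fold_up: fold axis h@4; visible region now rows[0,4) x cols[4,5) = 4x1
Op 5 cut(0, 0): punch at orig (0,4); cuts so far [(0, 4)]; region rows[0,4) x cols[4,5) = 4x1
Op 6 cut(1, 0): punch at orig (1,4); cuts so far [(0, 4), (1, 4)]; region rows[0,4) x cols[4,5) = 4x1
Unfold 1 (reflect across h@4): 4 holes -> [(0, 4), (1, 4), (6, 4), (7, 4)]
Unfold 2 (reflect across v@5): 8 holes -> [(0, 4), (0, 5), (1, 4), (1, 5), (6, 4), (6, 5), (7, 4), (7, 5)]
Unfold 3 (reflect across v@6): 16 holes -> [(0, 4), (0, 5), (0, 6), (0, 7), (1, 4), (1, 5), (1, 6), (1, 7), (6, 4), (6, 5), (6, 6), (6, 7), (7, 4), (7, 5), (7, 6), (7, 7)]
Unfold 4 (reflect across v@4): 32 holes -> [(0, 0), (0, 1), (0, 2), (0, 3), (0, 4), (0, 5), (0, 6), (0, 7), (1, 0), (1, 1), (1, 2), (1, 3), (1, 4), (1, 5), (1, 6), (1, 7), (6, 0), (6, 1), (6, 2), (6, 3), (6, 4), (6, 5), (6, 6), (6, 7), (7, 0), (7, 1), (7, 2), (7, 3), (7, 4), (7, 5), (7, 6), (7, 7)]
Holes: [(0, 0), (0, 1), (0, 2), (0, 3), (0, 4), (0, 5), (0, 6), (0, 7), (1, 0), (1, 1), (1, 2), (1, 3), (1, 4), (1, 5), (1, 6), (1, 7), (6, 0), (6, 1), (6, 2), (6, 3), (6, 4), (6, 5), (6, 6), (6, 7), (7, 0), (7, 1), (7, 2), (7, 3), (7, 4), (7, 5), (7, 6), (7, 7)]

Answer: no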